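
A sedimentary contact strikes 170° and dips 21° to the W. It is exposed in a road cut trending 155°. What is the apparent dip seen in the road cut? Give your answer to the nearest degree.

Angle between strike (170°) and section (155°): β = 15°.
tan α = tan 21° × sin 15° = 0.3839 × 0.2588 = 0.0994
α = arctan(0.0994) = 5.67°

6°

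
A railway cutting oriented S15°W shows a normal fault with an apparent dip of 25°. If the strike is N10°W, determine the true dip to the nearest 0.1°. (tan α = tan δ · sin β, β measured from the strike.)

β = acute angle between strike N10°W and section S15°W = 25°.
tan δ = tan α / sin β = tan 25° / sin 25° = 0.4663 / 0.4226 = 1.1034
true dip = arctan 1.1034 = 47.81°

47.8°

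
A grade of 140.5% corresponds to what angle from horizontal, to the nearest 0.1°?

54.6°

tan θ = 140.5/100 = 1.4050
θ = arctan(1.4050) = 54.56°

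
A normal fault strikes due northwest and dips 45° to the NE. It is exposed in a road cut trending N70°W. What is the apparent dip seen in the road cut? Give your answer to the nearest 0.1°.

The section lies 25° from the strike.
tan(apparent dip) = tan 45° · sin 25° = 0.4226
apparent dip = arctan 0.4226 = 22.91°

22.9°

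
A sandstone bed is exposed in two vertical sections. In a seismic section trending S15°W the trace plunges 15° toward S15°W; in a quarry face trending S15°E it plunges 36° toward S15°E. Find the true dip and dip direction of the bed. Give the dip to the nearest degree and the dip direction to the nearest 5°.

The two traces are lines in the plane: v₁ = (sin 195°·cos 15°, cos 195°·cos 15°, −sin 15°), v₂ = (sin 165°·cos 36°, cos 165°·cos 36°, −sin 36°).
The plane normal is n = v₁ × v₂ ∝ (0.346, -0.201, 0.391).
Dip δ = arctan(|n_h|/n_z) = arctan(0.400/0.391) = 45.7°.
Dip direction = atan2(0.346, -0.201) = 120° (azimuth of n's horizontal projection).

true dip 46°, dip direction 120°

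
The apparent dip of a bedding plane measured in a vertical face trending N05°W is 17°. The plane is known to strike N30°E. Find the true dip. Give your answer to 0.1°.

28.1°

β = acute angle between strike N30°E and section N05°W = 35°.
tan δ = tan α / sin β = tan 17° / sin 35° = 0.3057 / 0.5736 = 0.5330
true dip = arctan 0.5330 = 28.06°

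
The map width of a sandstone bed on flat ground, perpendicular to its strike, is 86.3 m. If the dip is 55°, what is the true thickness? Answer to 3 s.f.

70.7 m

True thickness t = w · sin(dip) = 86.3 × sin 55°
t = 86.3 × 0.8192 = 70.693 m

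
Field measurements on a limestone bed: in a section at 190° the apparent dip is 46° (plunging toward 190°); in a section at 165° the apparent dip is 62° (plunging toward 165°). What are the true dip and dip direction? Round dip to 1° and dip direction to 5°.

Represent each trace as a vector plunging at its apparent dip toward its trend (east-north-up frame): v₁ = (-0.121, -0.684, -0.719), v₂ = (0.122, -0.453, -0.883).
Cross product v₁ × v₂ gives the pole to the plane: n ∝ (0.278, -0.194, 0.138).
True dip = arccos(n_z / |n|) = arccos(0.3768) = 67.9°.
Dip direction = azimuth of (n_x, n_y) = atan2(0.278, -0.194) = 125°.

true dip 68°, dip direction 125°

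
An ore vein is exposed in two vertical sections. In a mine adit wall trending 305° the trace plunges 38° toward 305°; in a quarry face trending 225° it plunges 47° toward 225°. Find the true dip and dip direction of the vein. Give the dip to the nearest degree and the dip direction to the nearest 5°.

true dip 51°, dip direction 255°

The two traces are lines in the plane: v₁ = (sin 305°·cos 38°, cos 305°·cos 38°, −sin 38°), v₂ = (sin 225°·cos 47°, cos 225°·cos 47°, −sin 47°).
The plane normal is n = v₁ × v₂ ∝ (-0.627, -0.175, 0.529).
True dip = arccos(n_z / |n|) = arccos(0.6306) = 50.9°.
Dip direction = azimuth of (n_x, n_y) = atan2(-0.627, -0.175) = 254°.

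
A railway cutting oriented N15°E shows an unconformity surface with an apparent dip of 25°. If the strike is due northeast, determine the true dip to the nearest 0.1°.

43.0°

The section is 30° from the strike.
tan δ = tan α / sin β = tan 25° / sin 30° = 0.4663 / 0.5000 = 0.9326
true dip = arctan 0.9326 = 43.00°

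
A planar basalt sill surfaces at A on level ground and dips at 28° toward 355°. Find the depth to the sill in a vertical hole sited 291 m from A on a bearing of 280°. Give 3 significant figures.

40.0 m

The hole lies 75° from the dip direction, so the down-dip offset is 291 × cos 75° = 75.32 m.
Depth = down-dip offset × tan(dip) = 75.32 × tan 28° = 75.32 × 0.5317
Depth = 40.05 m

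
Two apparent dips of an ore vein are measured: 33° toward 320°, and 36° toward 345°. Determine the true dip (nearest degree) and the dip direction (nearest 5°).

Each apparent-dip line lies in the plane. As unit vectors (x east, y north, z up), v₁ plunges 33°→320° and v₂ plunges 36°→345°.
n = v₁ × v₂ = (-0.048, 0.203, 0.287) (taken with n_z > 0).
True dip = arccos(n_z / |n|) = arccos(0.8089) = 36.0°.
Dip direction = atan2(-0.048, 0.203) = 347° (azimuth of n's horizontal projection).

true dip 36°, dip direction 345°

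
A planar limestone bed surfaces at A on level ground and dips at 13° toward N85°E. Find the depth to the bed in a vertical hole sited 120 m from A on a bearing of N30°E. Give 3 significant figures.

15.9 m

The hole lies 55° from the dip direction, so the down-dip offset is 120 × cos 55° = 68.83 m.
Depth = down-dip offset × tan(dip) = 68.83 × tan 13° = 68.83 × 0.2309
Depth = 15.89 m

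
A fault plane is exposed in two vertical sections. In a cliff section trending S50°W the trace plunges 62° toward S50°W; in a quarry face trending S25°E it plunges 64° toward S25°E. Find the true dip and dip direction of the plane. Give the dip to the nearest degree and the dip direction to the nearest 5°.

Represent each trace as a vector plunging at its apparent dip toward its trend (east-north-up frame): v₁ = (-0.360, -0.302, -0.883), v₂ = (0.185, -0.397, -0.899).
n = v₁ × v₂ = (-0.080, -0.487, 0.199) (taken with n_z > 0).
tan δ = √(n_x²+n_y²)/n_z = 0.493/0.199, so δ = 68.1°.
The horizontal component of n points toward azimuth atan2(n_x, n_y) = 189°, the dip direction.

true dip 68°, dip direction 190°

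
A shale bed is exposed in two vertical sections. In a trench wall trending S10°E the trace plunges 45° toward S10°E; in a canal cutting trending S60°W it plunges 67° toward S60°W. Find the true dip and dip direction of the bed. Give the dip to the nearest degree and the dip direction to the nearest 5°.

true dip 67°, dip direction 235°

Each apparent-dip line lies in the plane. As unit vectors (x east, y north, z up), v₁ plunges 45°→S10°E and v₂ plunges 67°→S60°W.
Cross product v₁ × v₂ gives the pole to the plane: n ∝ (-0.503, -0.352, 0.260).
Dip δ = arctan(|n_h|/n_z) = arctan(0.614/0.260) = 67.1°.
Dip direction = atan2(-0.503, -0.352) = 235° (azimuth of n's horizontal projection).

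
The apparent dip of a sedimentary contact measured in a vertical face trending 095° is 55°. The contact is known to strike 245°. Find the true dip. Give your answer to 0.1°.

β = acute angle between strike 245° and section 095° = 30°.
tan δ = tan α / sin β = tan 55° / sin 30° = 1.4281 / 0.5000 = 2.8563
true dip = arctan 2.8563 = 70.70°

70.7°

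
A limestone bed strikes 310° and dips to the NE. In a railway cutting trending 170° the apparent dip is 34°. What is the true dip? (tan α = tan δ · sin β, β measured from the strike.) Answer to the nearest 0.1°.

46.4°

The section is 40° from the strike.
tan(true dip) = tan 34° / sin 40° = 1.0493
true dip = arctan 1.0493 = 46.38°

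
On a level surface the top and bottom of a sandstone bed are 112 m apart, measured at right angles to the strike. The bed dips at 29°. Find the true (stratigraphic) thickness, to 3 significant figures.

54.3 m

True thickness t = w · sin(dip) = 112 × sin 29°
t = 112 × 0.4848 = 54.299 m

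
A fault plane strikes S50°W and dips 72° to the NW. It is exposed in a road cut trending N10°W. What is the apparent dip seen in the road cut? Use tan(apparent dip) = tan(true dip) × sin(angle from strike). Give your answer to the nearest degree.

The strike is S50°W and the section trends N10°W; the acute angle between them is β = 60°.
tan α = tan 72° × sin 60° = 3.0777 × 0.8660 = 2.6654
apparent dip = arctan 2.6654 = 69.43°

69°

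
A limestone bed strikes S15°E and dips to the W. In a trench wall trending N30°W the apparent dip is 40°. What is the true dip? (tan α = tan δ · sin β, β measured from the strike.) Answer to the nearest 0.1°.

72.9°

β = acute angle between strike S15°E and section N30°W = 15°.
tan(true dip) = tan 40° / sin 15° = 3.2420
true dip = arctan 3.2420 = 72.86°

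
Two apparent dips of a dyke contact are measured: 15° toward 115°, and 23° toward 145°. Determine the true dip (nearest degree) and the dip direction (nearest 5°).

true dip 25°, dip direction 170°

Represent each trace as a vector plunging at its apparent dip toward its trend (east-north-up frame): v₁ = (0.875, -0.408, -0.259), v₂ = (0.528, -0.754, -0.391).
Cross product v₁ × v₂ gives the pole to the plane: n ∝ (0.036, -0.205, 0.445).
True dip = arccos(n_z / |n|) = arccos(0.9054) = 25.1°.
Dip direction = atan2(0.036, -0.205) = 170° (azimuth of n's horizontal projection).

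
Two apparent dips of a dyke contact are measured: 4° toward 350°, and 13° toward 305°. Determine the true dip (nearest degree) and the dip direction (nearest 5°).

true dip 15°, dip direction 275°

The two traces are lines in the plane: v₁ = (sin 350°·cos 4°, cos 350°·cos 4°, −sin 4°), v₂ = (sin 305°·cos 13°, cos 305°·cos 13°, −sin 13°).
The plane normal is n = v₁ × v₂ ∝ (-0.182, 0.017, 0.687).
tan δ = √(n_x²+n_y²)/n_z = 0.183/0.687, so δ = 14.9°.
Dip direction = atan2(-0.182, 0.017) = 275° (azimuth of n's horizontal projection).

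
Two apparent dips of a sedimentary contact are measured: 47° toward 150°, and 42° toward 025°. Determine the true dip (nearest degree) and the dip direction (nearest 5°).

Represent each trace as a vector plunging at its apparent dip toward its trend (east-north-up frame): v₁ = (0.341, -0.591, -0.731), v₂ = (0.314, 0.674, -0.669).
n = v₁ × v₂ = (0.888, -0.002, 0.415) (taken with n_z > 0).
True dip = arccos(n_z / |n|) = arccos(0.4236) = 64.9°.
Dip direction = atan2(0.888, -0.002) = 90° (azimuth of n's horizontal projection).

true dip 65°, dip direction 090°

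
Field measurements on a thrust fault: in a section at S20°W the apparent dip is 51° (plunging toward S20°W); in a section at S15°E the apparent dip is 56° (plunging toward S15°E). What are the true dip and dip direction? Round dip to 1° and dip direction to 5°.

true dip 56°, dip direction 165°

Represent each trace as a vector plunging at its apparent dip toward its trend (east-north-up frame): v₁ = (-0.215, -0.591, -0.777), v₂ = (0.145, -0.540, -0.829).
n = v₁ × v₂ = (0.070, -0.291, 0.202) (taken with n_z > 0).
True dip = arccos(n_z / |n|) = arccos(0.5591) = 56.0°.
The horizontal component of n points toward azimuth atan2(n_x, n_y) = 166°, the dip direction.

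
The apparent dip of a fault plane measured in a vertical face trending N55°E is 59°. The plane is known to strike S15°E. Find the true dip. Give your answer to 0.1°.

60.5°

The section is 70° from the strike.
tan δ = tan α / sin β = tan 59° / sin 70° = 1.6643 / 0.9397 = 1.7711
true dip = arctan 1.7711 = 60.55°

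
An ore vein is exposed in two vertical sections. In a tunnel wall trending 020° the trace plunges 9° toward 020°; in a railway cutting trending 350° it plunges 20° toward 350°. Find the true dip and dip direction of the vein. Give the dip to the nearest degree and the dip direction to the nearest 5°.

The two traces are lines in the plane: v₁ = (sin 20°·cos 9°, cos 20°·cos 9°, −sin 9°), v₂ = (sin 350°·cos 20°, cos 350°·cos 20°, −sin 20°).
The plane normal is n = v₁ × v₂ ∝ (-0.173, 0.141, 0.464).
True dip = arccos(n_z / |n|) = arccos(0.9014) = 25.7°.
The horizontal component of n points toward azimuth atan2(n_x, n_y) = 309°, the dip direction.

true dip 26°, dip direction 310°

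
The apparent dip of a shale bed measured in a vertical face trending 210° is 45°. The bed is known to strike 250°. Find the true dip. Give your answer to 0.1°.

57.3°

β = acute angle between strike 250° and section 210° = 40°.
tan(true dip) = tan 45° / sin 40° = 1.5557
δ = arctan(1.5557) = 57.27°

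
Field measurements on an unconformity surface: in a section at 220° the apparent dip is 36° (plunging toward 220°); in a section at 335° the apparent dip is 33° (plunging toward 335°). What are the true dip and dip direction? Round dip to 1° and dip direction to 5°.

true dip 52°, dip direction 275°

The two traces are lines in the plane: v₁ = (sin 220°·cos 36°, cos 220°·cos 36°, −sin 36°), v₂ = (sin 335°·cos 33°, cos 335°·cos 33°, −sin 33°).
Cross product v₁ × v₂ gives the pole to the plane: n ∝ (-0.784, 0.075, 0.615).
True dip = arccos(n_z / |n|) = arccos(0.6153) = 52.0°.
The horizontal component of n points toward azimuth atan2(n_x, n_y) = 275°, the dip direction.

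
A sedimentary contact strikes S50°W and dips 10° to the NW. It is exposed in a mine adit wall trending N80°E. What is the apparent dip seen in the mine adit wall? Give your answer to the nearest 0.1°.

Angle between strike (S50°W) and section (N80°E): β = 30°.
tan α = tan 10° × sin 30° = 0.1763 × 0.5000 = 0.0882
apparent dip = arctan 0.0882 = 5.04°

5.0°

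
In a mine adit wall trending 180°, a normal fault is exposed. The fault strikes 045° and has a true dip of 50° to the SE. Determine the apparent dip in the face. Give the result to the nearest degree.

Angle between strike (045°) and section (180°): β = 45°.
tan(apparent dip) = tan 50° · sin 45° = 0.8427
α = arctan(0.8427) = 40.12°

40°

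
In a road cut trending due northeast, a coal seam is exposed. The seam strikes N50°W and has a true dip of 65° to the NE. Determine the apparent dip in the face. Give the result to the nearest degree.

65°

The strike is N50°W and the section trends due northeast; the acute angle between them is β = 85°.
tan α = tan 65° × sin 85° = 2.1445 × 0.9962 = 2.1363
α = arctan(2.1363) = 64.92°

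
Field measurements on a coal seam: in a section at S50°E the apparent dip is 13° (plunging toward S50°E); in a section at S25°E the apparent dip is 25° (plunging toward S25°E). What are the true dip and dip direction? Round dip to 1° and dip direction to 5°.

The two traces are lines in the plane: v₁ = (sin 130°·cos 13°, cos 130°·cos 13°, −sin 13°), v₂ = (sin 155°·cos 25°, cos 155°·cos 25°, −sin 25°).
Cross product v₁ × v₂ gives the pole to the plane: n ∝ (-0.080, -0.229, 0.373).
tan δ = √(n_x²+n_y²)/n_z = 0.243/0.373, so δ = 33.0°.
The horizontal component of n points toward azimuth atan2(n_x, n_y) = 199°, the dip direction.

true dip 33°, dip direction 200°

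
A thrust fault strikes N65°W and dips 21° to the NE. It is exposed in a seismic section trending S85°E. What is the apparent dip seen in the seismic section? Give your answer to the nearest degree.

7°

Angle between strike (N65°W) and section (S85°E): β = 20°.
tan α = tan 21° × sin 20° = 0.3839 × 0.3420 = 0.1313
apparent dip = arctan 0.1313 = 7.48°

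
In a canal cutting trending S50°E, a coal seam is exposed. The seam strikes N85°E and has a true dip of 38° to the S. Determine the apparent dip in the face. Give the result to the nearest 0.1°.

28.9°

The strike is N85°E and the section trends S50°E; the acute angle between them is β = 45°.
tan(apparent dip) = tan 38° · sin 45° = 0.5525
α = arctan(0.5525) = 28.92°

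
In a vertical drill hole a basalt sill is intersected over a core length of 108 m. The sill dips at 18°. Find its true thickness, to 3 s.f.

True thickness t = h · cos(dip) = 108 × cos 18°
t = 108 × 0.9511 = 102.714 m

103 m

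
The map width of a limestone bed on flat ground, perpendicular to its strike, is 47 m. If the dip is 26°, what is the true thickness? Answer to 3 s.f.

20.6 m

True thickness t = w · sin(dip) = 47 × sin 26°
t = 47 × 0.4384 = 20.603 m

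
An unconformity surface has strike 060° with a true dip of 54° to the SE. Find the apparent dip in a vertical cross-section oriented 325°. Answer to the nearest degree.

The section lies 85° from the strike.
tan α = tan 54° × sin 85° = 1.3764 × 0.9962 = 1.3711
α = arctan(1.3711) = 53.90°

54°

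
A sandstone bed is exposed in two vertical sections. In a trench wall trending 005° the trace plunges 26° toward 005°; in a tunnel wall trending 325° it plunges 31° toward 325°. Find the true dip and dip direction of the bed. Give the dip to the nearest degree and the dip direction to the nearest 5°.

Represent each trace as a vector plunging at its apparent dip toward its trend (east-north-up frame): v₁ = (0.078, 0.895, -0.438), v₂ = (-0.492, 0.702, -0.515).
n = v₁ × v₂ = (-0.153, 0.256, 0.495) (taken with n_z > 0).
Dip δ = arctan(|n_h|/n_z) = arctan(0.298/0.495) = 31.1°.
The horizontal component of n points toward azimuth atan2(n_x, n_y) = 329°, the dip direction.

true dip 31°, dip direction 330°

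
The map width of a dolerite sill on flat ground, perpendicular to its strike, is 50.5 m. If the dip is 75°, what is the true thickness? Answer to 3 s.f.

48.8 m

True thickness t = w · sin(dip) = 50.5 × sin 75°
t = 50.5 × 0.9659 = 48.779 m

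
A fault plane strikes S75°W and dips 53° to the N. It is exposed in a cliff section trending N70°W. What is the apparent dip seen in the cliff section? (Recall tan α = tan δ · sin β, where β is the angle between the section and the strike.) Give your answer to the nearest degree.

The section lies 35° from the strike.
tan α = tan 53° × sin 35° = 1.3270 × 0.5736 = 0.7612
apparent dip = arctan 0.7612 = 37.28°

37°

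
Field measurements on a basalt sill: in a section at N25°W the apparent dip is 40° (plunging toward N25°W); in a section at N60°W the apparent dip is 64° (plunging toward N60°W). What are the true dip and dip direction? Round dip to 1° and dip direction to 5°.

true dip 68°, dip direction 265°

Each apparent-dip line lies in the plane. As unit vectors (x east, y north, z up), v₁ plunges 40°→N25°W and v₂ plunges 64°→N60°W.
The plane normal is n = v₁ × v₂ ∝ (-0.483, -0.047, 0.193).
tan δ = √(n_x²+n_y²)/n_z = 0.485/0.193, so δ = 68.4°.
Dip direction = atan2(-0.483, -0.047) = 264° (azimuth of n's horizontal projection).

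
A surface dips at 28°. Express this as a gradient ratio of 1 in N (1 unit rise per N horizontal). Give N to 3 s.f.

1 in 1.88

1 : N means tan θ = 1/N, so N = 1/tan 28° = 1/0.5317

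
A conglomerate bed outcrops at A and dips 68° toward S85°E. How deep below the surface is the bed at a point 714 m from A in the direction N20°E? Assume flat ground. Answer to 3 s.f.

457 m

The hole lies 75° from the dip direction, so the down-dip offset is 714 × cos 75° = 184.80 m.
Depth = down-dip offset × tan(dip) = 184.80 × tan 68° = 184.80 × 2.4751
Depth = 457.39 m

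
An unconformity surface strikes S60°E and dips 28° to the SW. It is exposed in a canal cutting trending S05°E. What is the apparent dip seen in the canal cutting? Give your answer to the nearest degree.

Angle between strike (S60°E) and section (S05°E): β = 55°.
tan α = tan 28° × sin 55° = 0.5317 × 0.8192 = 0.4356
α = arctan(0.4356) = 23.54°

24°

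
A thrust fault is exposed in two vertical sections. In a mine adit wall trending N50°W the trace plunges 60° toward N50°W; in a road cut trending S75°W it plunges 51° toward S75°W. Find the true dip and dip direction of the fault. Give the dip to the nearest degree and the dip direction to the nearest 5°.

Represent each trace as a vector plunging at its apparent dip toward its trend (east-north-up frame): v₁ = (-0.383, 0.321, -0.866), v₂ = (-0.608, -0.163, -0.777).
n = v₁ × v₂ = (-0.391, 0.229, 0.258) (taken with n_z > 0).
True dip = arccos(n_z / |n|) = arccos(0.4947) = 60.4°.
The horizontal component of n points toward azimuth atan2(n_x, n_y) = 300°, the dip direction.

true dip 60°, dip direction 300°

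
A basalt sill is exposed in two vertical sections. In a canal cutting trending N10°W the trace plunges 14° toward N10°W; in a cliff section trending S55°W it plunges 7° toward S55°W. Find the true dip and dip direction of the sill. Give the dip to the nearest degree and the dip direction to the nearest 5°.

true dip 20°, dip direction 305°

Each apparent-dip line lies in the plane. As unit vectors (x east, y north, z up), v₁ plunges 14°→N10°W and v₂ plunges 7°→S55°W.
n = v₁ × v₂ = (-0.254, 0.176, 0.873) (taken with n_z > 0).
tan δ = √(n_x²+n_y²)/n_z = 0.309/0.873, so δ = 19.5°.
The horizontal component of n points toward azimuth atan2(n_x, n_y) = 305°, the dip direction.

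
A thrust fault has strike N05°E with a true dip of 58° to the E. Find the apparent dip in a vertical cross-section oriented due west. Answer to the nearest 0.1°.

57.9°

Angle between strike (N05°E) and section (due west): β = 85°.
tan α = tan 58° × sin 85° = 1.6003 × 0.9962 = 1.5942
apparent dip = arctan 1.5942 = 57.90°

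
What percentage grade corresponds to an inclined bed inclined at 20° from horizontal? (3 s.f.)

grade % = 100 × tan 20° = 100 × 0.3640

36.4%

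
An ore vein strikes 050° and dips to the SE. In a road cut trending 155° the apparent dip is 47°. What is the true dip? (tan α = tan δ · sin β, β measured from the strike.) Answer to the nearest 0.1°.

β = acute angle between strike 050° and section 155° = 75°.
tan δ = tan α / sin β = tan 47° / sin 75° = 1.0724 / 0.9659 = 1.1102
δ = arctan(1.1102) = 47.99°

48.0°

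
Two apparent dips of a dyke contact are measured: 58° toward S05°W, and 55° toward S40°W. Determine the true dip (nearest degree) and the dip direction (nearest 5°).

true dip 58°, dip direction 190°

Each apparent-dip line lies in the plane. As unit vectors (x east, y north, z up), v₁ plunges 58°→S05°W and v₂ plunges 55°→S40°W.
Cross product v₁ × v₂ gives the pole to the plane: n ∝ (-0.060, -0.275, 0.174).
True dip = arccos(n_z / |n|) = arccos(0.5268) = 58.2°.
Dip direction = atan2(-0.060, -0.275) = 192° (azimuth of n's horizontal projection).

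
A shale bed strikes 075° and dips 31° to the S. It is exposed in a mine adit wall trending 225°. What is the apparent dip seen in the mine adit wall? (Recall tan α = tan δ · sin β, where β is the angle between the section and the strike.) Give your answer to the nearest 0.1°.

Angle between strike (075°) and section (225°): β = 30°.
tan α = tan 31° × sin 30° = 0.6009 × 0.5000 = 0.3004
apparent dip = arctan 0.3004 = 16.72°

16.7°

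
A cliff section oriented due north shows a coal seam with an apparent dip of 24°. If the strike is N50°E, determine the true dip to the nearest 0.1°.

The section is 50° from the strike.
tan δ = tan α / sin β = tan 24° / sin 50° = 0.4452 / 0.7660 = 0.5812
true dip = arctan 0.5812 = 30.17°

30.2°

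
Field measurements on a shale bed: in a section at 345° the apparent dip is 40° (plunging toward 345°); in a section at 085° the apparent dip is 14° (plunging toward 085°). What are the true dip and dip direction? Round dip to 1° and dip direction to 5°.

Each apparent-dip line lies in the plane. As unit vectors (x east, y north, z up), v₁ plunges 40°→345° and v₂ plunges 14°→085°.
The plane normal is n = v₁ × v₂ ∝ (0.125, 0.669, 0.732).
tan δ = √(n_x²+n_y²)/n_z = 0.681/0.732, so δ = 42.9°.
Dip direction = atan2(0.125, 0.669) = 11° (azimuth of n's horizontal projection).

true dip 43°, dip direction 010°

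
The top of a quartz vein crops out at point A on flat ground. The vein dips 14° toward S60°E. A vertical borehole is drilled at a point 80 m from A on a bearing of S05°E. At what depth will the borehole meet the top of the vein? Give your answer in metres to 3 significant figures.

11.4 m

The hole lies 55° from the dip direction, so the down-dip offset is 80 × cos 55° = 45.89 m.
Depth = down-dip offset × tan(dip) = 45.89 × tan 14° = 45.89 × 0.2493
Depth = 11.44 m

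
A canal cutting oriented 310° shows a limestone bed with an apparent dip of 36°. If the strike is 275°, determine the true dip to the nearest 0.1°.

β = acute angle between strike 275° and section 310° = 35°.
tan(true dip) = tan 36° / sin 35° = 1.2667
true dip = arctan 1.2667 = 51.71°

51.7°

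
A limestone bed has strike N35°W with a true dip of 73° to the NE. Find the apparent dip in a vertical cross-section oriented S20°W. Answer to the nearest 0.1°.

69.5°

The strike is N35°W and the section trends S20°W; the acute angle between them is β = 55°.
tan(apparent dip) = tan 73° · sin 55° = 2.6793
α = arctan(2.6793) = 69.53°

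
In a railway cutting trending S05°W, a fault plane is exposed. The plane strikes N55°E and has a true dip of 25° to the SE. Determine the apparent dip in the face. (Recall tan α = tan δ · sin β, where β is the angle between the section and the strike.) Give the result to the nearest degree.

20°

The strike is N55°E and the section trends S05°W; the acute angle between them is β = 50°.
tan(apparent dip) = tan 25° · sin 50° = 0.3572
α = arctan(0.3572) = 19.66°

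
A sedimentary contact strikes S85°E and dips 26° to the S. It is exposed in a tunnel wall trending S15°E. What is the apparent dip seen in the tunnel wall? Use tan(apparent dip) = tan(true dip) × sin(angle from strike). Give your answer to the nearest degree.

25°

The section lies 70° from the strike.
tan(apparent dip) = tan 26° · sin 70° = 0.4583
α = arctan(0.4583) = 24.62°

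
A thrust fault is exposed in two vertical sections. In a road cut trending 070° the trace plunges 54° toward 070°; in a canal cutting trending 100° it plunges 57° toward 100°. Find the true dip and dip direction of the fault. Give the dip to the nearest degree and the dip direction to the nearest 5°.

true dip 57°, dip direction 095°

The two traces are lines in the plane: v₁ = (sin 70°·cos 54°, cos 70°·cos 54°, −sin 54°), v₂ = (sin 100°·cos 57°, cos 100°·cos 57°, −sin 57°).
The plane normal is n = v₁ × v₂ ∝ (0.245, -0.029, 0.160).
Dip δ = arctan(|n_h|/n_z) = arctan(0.247/0.160) = 57.0°.
The horizontal component of n points toward azimuth atan2(n_x, n_y) = 97°, the dip direction.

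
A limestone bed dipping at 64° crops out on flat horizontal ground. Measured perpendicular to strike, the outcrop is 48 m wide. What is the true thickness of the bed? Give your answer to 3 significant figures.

43.1 m

True thickness t = w · sin(dip) = 48 × sin 64°
t = 48 × 0.8988 = 43.142 m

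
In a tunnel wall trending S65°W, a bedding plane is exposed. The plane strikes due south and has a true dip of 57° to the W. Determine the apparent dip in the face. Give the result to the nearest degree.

The section lies 65° from the strike.
tan(apparent dip) = tan 57° · sin 65° = 1.3956
apparent dip = arctan 1.3956 = 54.38°

54°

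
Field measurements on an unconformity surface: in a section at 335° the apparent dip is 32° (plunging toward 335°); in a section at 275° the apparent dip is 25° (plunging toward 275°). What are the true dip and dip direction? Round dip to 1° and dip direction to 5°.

Represent each trace as a vector plunging at its apparent dip toward its trend (east-north-up frame): v₁ = (-0.358, 0.769, -0.530), v₂ = (-0.903, 0.079, -0.423).
n = v₁ × v₂ = (-0.283, 0.327, 0.666) (taken with n_z > 0).
tan δ = √(n_x²+n_y²)/n_z = 0.432/0.666, so δ = 33.0°.
The horizontal component of n points toward azimuth atan2(n_x, n_y) = 319°, the dip direction.

true dip 33°, dip direction 320°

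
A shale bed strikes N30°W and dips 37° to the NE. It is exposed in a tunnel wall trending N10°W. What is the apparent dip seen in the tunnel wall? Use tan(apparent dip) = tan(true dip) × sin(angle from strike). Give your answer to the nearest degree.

The strike is N30°W and the section trends N10°W; the acute angle between them is β = 20°.
tan α = tan 37° × sin 20° = 0.7536 × 0.3420 = 0.2577
apparent dip = arctan 0.2577 = 14.45°

14°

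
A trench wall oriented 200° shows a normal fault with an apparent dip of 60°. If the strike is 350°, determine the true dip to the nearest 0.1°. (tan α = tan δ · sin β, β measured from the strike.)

β = acute angle between strike 350° and section 200° = 30°.
tan δ = tan α / sin β = tan 60° / sin 30° = 1.7321 / 0.5000 = 3.4641
true dip = arctan 3.4641 = 73.90°

73.9°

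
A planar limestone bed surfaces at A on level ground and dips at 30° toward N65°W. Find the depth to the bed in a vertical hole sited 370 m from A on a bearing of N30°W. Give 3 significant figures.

175 m

The hole lies 35° from the dip direction, so the down-dip offset is 370 × cos 35° = 303.09 m.
Depth = down-dip offset × tan(dip) = 303.09 × tan 30° = 303.09 × 0.5774
Depth = 174.99 m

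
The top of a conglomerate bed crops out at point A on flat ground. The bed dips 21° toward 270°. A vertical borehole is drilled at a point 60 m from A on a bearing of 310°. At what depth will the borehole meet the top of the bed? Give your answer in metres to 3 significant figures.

The hole lies 40° from the dip direction, so the down-dip offset is 60 × cos 40° = 45.96 m.
Depth = down-dip offset × tan(dip) = 45.96 × tan 21° = 45.96 × 0.3839
Depth = 17.64 m

17.6 m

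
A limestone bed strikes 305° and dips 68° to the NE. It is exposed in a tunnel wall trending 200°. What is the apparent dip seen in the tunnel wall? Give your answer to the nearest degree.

67°

Angle between strike (305°) and section (200°): β = 75°.
tan(apparent dip) = tan 68° · sin 75° = 2.3908
α = arctan(2.3908) = 67.30°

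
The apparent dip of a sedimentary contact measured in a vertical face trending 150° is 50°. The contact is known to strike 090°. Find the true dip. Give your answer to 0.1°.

54.0°

β = acute angle between strike 090° and section 150° = 60°.
tan δ = tan α / sin β = tan 50° / sin 60° = 1.1918 / 0.8660 = 1.3761
true dip = arctan 1.3761 = 53.99°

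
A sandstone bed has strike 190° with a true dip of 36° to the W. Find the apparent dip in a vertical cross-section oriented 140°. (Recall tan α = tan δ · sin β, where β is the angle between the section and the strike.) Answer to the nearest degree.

Angle between strike (190°) and section (140°): β = 50°.
tan(apparent dip) = tan 36° · sin 50° = 0.5566
apparent dip = arctan 0.5566 = 29.10°

29°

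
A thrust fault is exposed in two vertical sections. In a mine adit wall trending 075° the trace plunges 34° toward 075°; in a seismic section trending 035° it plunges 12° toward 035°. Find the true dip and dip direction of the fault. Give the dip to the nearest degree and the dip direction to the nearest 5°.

true dip 39°, dip direction 110°

Each apparent-dip line lies in the plane. As unit vectors (x east, y north, z up), v₁ plunges 34°→075° and v₂ plunges 12°→035°.
The plane normal is n = v₁ × v₂ ∝ (0.403, -0.147, 0.521).
tan δ = √(n_x²+n_y²)/n_z = 0.429/0.521, so δ = 39.5°.
The horizontal component of n points toward azimuth atan2(n_x, n_y) = 110°, the dip direction.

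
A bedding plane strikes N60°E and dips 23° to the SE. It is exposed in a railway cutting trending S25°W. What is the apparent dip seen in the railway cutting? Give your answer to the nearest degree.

14°

The strike is N60°E and the section trends S25°W; the acute angle between them is β = 35°.
tan α = tan 23° × sin 35° = 0.4245 × 0.5736 = 0.2435
apparent dip = arctan 0.2435 = 13.68°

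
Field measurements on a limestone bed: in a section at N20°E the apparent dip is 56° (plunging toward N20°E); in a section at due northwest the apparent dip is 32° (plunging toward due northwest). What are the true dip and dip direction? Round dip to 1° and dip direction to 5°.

true dip 56°, dip direction 020°

The two traces are lines in the plane: v₁ = (sin 20°·cos 56°, cos 20°·cos 56°, −sin 56°), v₂ = (sin 315°·cos 32°, cos 315°·cos 32°, −sin 32°).
The plane normal is n = v₁ × v₂ ∝ (0.219, 0.598, 0.430).
Dip δ = arctan(|n_h|/n_z) = arctan(0.637/0.430) = 56.0°.
Dip direction = atan2(0.219, 0.598) = 20° (azimuth of n's horizontal projection).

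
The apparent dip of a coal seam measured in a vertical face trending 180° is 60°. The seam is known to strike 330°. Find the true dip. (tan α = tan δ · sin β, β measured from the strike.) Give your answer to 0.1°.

73.9°

β = acute angle between strike 330° and section 180° = 30°.
tan δ = tan α / sin β = tan 60° / sin 30° = 1.7321 / 0.5000 = 3.4641
true dip = arctan 3.4641 = 73.90°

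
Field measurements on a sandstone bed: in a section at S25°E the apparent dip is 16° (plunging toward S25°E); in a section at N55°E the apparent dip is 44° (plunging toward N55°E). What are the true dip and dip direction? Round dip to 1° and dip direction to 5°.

Represent each trace as a vector plunging at its apparent dip toward its trend (east-north-up frame): v₁ = (0.406, -0.871, -0.276), v₂ = (0.589, 0.413, -0.695).
Cross product v₁ × v₂ gives the pole to the plane: n ∝ (0.719, 0.120, 0.681).
True dip = arccos(n_z / |n|) = arccos(0.6827) = 46.9°.
Dip direction = azimuth of (n_x, n_y) = atan2(0.719, 0.120) = 81°.

true dip 47°, dip direction 080°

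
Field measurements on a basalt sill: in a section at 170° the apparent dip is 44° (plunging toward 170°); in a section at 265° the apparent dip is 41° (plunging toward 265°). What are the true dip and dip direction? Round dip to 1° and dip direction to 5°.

Each apparent-dip line lies in the plane. As unit vectors (x east, y north, z up), v₁ plunges 44°→170° and v₂ plunges 41°→265°.
The plane normal is n = v₁ × v₂ ∝ (-0.419, -0.604, 0.541).
True dip = arccos(n_z / |n|) = arccos(0.5925) = 53.7°.
The horizontal component of n points toward azimuth atan2(n_x, n_y) = 215°, the dip direction.

true dip 54°, dip direction 215°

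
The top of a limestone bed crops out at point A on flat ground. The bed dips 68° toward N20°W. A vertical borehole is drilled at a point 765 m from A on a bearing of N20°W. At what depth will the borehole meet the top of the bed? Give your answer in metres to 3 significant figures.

The hole is directly down-dip from the outcrop, so the down-dip offset is 765 m.
Depth = down-dip offset × tan(dip) = 765.00 × tan 68° = 765.00 × 2.4751
Depth = 1893.44 m

1890 m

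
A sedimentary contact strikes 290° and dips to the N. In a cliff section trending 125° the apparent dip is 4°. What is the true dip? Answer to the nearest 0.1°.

β = acute angle between strike 290° and section 125° = 15°.
tan(true dip) = tan 4° / sin 15° = 0.2702
true dip = arctan 0.2702 = 15.12°

15.1°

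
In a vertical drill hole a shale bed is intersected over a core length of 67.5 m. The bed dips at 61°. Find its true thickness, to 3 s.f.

32.7 m

True thickness t = h · cos(dip) = 67.5 × cos 61°
t = 67.5 × 0.4848 = 32.725 m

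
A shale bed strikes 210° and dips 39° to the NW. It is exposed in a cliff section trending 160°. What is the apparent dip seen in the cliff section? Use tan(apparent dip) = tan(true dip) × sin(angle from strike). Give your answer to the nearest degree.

Angle between strike (210°) and section (160°): β = 50°.
tan α = tan 39° × sin 50° = 0.8098 × 0.7660 = 0.6203
α = arctan(0.6203) = 31.81°

32°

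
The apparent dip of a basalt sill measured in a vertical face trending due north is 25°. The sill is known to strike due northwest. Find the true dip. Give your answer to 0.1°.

β = acute angle between strike due northwest and section due north = 45°.
tan(true dip) = tan 25° / sin 45° = 0.6595
δ = arctan(0.6595) = 33.40°

33.4°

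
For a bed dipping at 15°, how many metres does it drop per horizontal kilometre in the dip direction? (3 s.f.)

268 m

drop per km = 1000 × tan 15° = 1000 × 0.2679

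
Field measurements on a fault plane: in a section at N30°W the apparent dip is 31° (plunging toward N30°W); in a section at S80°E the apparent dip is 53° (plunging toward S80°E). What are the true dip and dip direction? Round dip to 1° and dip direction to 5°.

Each apparent-dip line lies in the plane. As unit vectors (x east, y north, z up), v₁ plunges 31°→N30°W and v₂ plunges 53°→S80°E.
The plane normal is n = v₁ × v₂ ∝ (0.647, 0.648, 0.395).
Dip δ = arctan(|n_h|/n_z) = arctan(0.915/0.395) = 66.6°.
Dip direction = atan2(0.647, 0.648) = 45° (azimuth of n's horizontal projection).

true dip 67°, dip direction 045°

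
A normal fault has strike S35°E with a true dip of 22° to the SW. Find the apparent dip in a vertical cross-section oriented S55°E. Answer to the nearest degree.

8°

The strike is S35°E and the section trends S55°E; the acute angle between them is β = 20°.
tan α = tan 22° × sin 20° = 0.4040 × 0.3420 = 0.1382
α = arctan(0.1382) = 7.87°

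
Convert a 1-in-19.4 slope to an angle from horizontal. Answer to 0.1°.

tan θ = 1/19.4 = 0.0515
θ = arctan(0.0515) = 2.95°

3.0°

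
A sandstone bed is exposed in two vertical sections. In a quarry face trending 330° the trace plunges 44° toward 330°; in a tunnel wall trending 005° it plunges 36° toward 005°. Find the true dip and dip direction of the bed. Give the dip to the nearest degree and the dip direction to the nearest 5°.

true dip 44°, dip direction 325°

Each apparent-dip line lies in the plane. As unit vectors (x east, y north, z up), v₁ plunges 44°→330° and v₂ plunges 36°→005°.
Cross product v₁ × v₂ gives the pole to the plane: n ∝ (-0.194, 0.260, 0.334).
True dip = arccos(n_z / |n|) = arccos(0.7170) = 44.2°.
The horizontal component of n points toward azimuth atan2(n_x, n_y) = 323°, the dip direction.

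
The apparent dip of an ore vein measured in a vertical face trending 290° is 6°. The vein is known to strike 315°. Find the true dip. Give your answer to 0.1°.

The section is 25° from the strike.
tan(true dip) = tan 6° / sin 25° = 0.2487
δ = arctan(0.2487) = 13.97°

14.0°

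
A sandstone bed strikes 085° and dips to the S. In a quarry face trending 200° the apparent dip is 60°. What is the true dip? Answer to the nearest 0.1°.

62.4°

β = acute angle between strike 085° and section 200° = 65°.
tan(true dip) = tan 60° / sin 65° = 1.9111
true dip = arctan 1.9111 = 62.38°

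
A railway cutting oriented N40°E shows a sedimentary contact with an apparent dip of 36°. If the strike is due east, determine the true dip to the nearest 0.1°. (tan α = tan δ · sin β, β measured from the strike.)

43.5°

β = acute angle between strike due east and section N40°E = 50°.
tan(true dip) = tan 36° / sin 50° = 0.9484
true dip = arctan 0.9484 = 43.48°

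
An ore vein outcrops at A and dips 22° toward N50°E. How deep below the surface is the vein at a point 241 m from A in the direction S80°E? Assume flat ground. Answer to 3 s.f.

62.6 m

The hole lies 50° from the dip direction, so the down-dip offset is 241 × cos 50° = 154.91 m.
Depth = down-dip offset × tan(dip) = 154.91 × tan 22° = 154.91 × 0.4040
Depth = 62.59 m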